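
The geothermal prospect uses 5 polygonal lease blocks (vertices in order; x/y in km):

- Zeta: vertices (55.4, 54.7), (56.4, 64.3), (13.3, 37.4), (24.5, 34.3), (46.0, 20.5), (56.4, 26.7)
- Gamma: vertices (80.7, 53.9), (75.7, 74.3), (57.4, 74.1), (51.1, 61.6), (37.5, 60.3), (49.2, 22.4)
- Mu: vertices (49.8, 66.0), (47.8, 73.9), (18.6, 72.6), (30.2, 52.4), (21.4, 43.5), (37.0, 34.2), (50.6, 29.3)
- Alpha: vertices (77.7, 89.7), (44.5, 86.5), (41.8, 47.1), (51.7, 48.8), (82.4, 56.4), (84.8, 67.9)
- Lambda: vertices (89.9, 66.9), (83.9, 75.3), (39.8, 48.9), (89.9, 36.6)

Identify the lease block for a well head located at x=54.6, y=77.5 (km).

Alpha

Cast a ray rightward from (54.6, 77.5). For each polygon, the edges (by vertex number in listed order) whose endpoints lie on opposite sides of y = 77.5, where each meets that height, and whether that is right or left of the point:
Zeta: no edge straddles that height → 0 crossings.
Gamma: no edge straddles that height → 0 crossings.
Mu: no edge straddles that height → 0 crossings.
Alpha: 2–3 at x≈43.88 (left), 6–1 at x≈81.67 (right) → 1 crossing.
Lambda: no edge straddles that height → 0 crossings.
Only Alpha has an odd count, so the point is inside Alpha.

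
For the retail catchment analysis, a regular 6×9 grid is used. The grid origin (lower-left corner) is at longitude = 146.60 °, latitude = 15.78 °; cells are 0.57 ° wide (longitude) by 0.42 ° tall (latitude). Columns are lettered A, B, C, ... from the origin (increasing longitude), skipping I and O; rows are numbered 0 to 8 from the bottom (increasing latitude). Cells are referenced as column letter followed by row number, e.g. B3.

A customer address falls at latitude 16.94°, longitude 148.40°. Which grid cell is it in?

Column index: ⌊(148.40 − 146.60) / 0.57⌋ = ⌊3.158⌋ = 3 → column D
Row offset from origin: ⌊(16.94 − 15.78) / 0.42⌋ = ⌊2.762⌋ = 2 → row 2

D2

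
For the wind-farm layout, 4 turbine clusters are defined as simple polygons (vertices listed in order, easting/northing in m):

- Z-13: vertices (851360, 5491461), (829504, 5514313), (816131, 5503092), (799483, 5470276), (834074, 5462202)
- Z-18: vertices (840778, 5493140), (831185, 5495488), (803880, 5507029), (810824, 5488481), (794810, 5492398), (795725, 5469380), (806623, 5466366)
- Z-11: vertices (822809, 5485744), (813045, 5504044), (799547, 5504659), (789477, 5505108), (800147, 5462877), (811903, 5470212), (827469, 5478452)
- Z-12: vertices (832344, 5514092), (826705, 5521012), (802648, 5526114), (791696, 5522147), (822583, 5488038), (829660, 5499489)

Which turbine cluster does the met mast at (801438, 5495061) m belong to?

Cast a ray rightward from (801438, 5495061). For each polygon, the edges (by vertex number in listed order) whose endpoints lie on opposite sides of northing = 5495061, where each meets that height, and whether that is right or left of the point:
Z-13: 1–2 at easting≈847916.9 (right), 3–4 at easting≈812056.8 (right) → 2 crossings.
Z-18: 1–2 at easting≈832929.6 (right), 3–4 at easting≈808360.6 (right) → 2 crossings.
Z-11: 1–2 at easting≈817837.9 (right), 4–5 at easting≈792015.5 (left) → 1 crossing.
Z-12: 4–5 at easting≈816223.4 (right), 5–6 at easting≈826923.4 (right) → 2 crossings.
Only Z-11 has an odd count, so the point is inside Z-11.

Z-11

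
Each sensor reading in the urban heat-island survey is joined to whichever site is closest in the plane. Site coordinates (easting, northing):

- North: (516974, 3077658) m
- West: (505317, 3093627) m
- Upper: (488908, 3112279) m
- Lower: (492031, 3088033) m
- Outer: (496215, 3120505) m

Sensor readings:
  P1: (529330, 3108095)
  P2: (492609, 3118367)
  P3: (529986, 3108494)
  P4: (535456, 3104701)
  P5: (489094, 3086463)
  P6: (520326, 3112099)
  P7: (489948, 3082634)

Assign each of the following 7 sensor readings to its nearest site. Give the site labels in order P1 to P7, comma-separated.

West, Outer, West, West, Lower, West, Lower

P1 → West (d²=785947193.00)
P2 → Outer (d²=17574280.00)
P3 → West (d²=829587250.00)
P4 → West (d²=1030992797.00)
P5 → Lower (d²=11090869.00)
P6 → West (d²=566484865.00)
P7 → Lower (d²=33488090.00)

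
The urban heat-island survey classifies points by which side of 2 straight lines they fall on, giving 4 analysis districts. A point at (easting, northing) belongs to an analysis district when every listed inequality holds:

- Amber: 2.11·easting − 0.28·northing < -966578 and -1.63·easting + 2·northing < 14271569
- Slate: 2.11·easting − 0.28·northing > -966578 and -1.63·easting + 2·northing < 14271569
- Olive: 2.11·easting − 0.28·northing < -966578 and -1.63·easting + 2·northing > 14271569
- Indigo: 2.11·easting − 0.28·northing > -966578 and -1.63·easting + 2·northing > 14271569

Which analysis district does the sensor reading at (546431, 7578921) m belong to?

2.11·546431 − 0.28·7578921 = -969128.470, which is < -966578
-1.63·546431 + 2·7578921 = 14267159.470, which is < 14271569
This sign pattern matches Amber.

Amber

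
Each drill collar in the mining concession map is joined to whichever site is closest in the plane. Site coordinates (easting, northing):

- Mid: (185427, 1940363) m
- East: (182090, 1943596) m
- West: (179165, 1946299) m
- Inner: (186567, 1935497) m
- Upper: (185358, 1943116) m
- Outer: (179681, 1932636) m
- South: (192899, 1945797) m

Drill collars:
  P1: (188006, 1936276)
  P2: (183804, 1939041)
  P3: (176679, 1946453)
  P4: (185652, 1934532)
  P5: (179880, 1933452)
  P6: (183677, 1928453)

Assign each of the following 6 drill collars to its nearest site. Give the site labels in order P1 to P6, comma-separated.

P1 → Inner (d²=2677562.00)
P2 → Mid (d²=4381813.00)
P3 → West (d²=6203912.00)
P4 → Inner (d²=1768450.00)
P5 → Outer (d²=705457.00)
P6 → Outer (d²=33465505.00)

Inner, Mid, West, Inner, Outer, Outer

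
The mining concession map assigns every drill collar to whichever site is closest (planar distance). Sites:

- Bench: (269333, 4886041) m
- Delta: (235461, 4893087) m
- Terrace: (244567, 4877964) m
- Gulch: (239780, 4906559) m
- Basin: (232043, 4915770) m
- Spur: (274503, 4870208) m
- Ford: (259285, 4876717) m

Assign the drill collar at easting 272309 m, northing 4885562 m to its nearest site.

Bench

Squared distances to each site:
Bench: 9086017.000; Delta: 1414400729.000; Terrace: 827348168.000; Gulch: 1499009850.000; Basin: 2533874020.000; Spur: 240558952.000; Ford: 247858601.000.
Minimum at Bench.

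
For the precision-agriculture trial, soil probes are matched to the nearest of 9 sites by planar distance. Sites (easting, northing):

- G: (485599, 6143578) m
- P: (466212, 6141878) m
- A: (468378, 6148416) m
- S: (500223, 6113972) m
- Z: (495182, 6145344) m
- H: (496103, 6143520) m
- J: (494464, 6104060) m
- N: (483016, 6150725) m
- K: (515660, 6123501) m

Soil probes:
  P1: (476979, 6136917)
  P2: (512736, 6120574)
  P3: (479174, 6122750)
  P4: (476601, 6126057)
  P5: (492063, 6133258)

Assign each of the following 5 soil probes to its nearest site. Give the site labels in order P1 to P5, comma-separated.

P1 → G (d²=118673321.00)
P2 → K (d²=17117105.00)
P3 → G (d²=475086209.00)
P4 → P (d²=358235362.00)
P5 → H (d²=121630244.00)

G, K, G, P, H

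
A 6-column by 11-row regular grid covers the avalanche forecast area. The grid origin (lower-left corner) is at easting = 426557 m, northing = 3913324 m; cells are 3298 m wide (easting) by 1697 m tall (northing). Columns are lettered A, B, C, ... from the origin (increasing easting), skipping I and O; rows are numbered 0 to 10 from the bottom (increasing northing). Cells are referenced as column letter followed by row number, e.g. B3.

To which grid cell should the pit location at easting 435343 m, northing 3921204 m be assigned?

C4

Column index: ⌊(435343 − 426557) / 3298⌋ = ⌊2.664⌋ = 2 → column C
Row offset from origin: ⌊(3921204 − 3913324) / 1697⌋ = ⌊4.643⌋ = 4 → row 4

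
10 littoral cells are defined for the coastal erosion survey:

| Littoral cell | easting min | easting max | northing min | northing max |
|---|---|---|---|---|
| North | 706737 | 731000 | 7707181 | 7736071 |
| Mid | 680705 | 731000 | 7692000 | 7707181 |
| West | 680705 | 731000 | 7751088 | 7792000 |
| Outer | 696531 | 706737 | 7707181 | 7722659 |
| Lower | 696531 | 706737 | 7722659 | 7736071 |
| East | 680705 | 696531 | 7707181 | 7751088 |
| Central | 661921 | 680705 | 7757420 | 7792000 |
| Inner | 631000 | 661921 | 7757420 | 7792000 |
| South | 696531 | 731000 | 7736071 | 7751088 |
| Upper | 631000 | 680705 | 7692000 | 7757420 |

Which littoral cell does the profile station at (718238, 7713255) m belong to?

The point has easting = 718238 and northing = 7713255.
Only North satisfies 706737 ≤ easting ≤ 731000 and 7707181 ≤ northing ≤ 7736071.

North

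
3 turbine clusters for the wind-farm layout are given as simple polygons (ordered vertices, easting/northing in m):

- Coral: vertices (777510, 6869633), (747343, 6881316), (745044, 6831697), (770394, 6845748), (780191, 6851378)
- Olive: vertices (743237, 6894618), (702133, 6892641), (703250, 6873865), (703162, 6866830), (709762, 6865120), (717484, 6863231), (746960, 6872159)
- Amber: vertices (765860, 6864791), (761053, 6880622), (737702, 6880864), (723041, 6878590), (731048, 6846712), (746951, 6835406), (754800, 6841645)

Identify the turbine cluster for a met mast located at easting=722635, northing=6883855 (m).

Olive

Cast a ray rightward from (722635, 6883855). For each polygon, the edges (by vertex number in listed order) whose endpoints lie on opposite sides of northing = 6883855, where each meets that height, and whether that is right or left of the point:
Coral: no edge straddles that height → 0 crossings.
Olive: 2–3 at easting≈702655.7 (left), 7–1 at easting≈745021.2 (right) → 1 crossing.
Amber: no edge straddles that height → 0 crossings.
Only Olive has an odd count, so the point is inside Olive.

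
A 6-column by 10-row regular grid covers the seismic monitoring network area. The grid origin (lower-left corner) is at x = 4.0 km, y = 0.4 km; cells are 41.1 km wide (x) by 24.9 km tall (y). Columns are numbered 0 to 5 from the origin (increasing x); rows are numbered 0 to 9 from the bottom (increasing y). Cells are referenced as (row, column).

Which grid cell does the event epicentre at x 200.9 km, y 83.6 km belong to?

Column index: ⌊(200.9 − 4.0) / 41.1⌋ = ⌊4.791⌋ = 4
Row offset from origin: ⌊(83.6 − 0.4) / 24.9⌋ = ⌊3.341⌋ = 3 → row 3

(3, 4)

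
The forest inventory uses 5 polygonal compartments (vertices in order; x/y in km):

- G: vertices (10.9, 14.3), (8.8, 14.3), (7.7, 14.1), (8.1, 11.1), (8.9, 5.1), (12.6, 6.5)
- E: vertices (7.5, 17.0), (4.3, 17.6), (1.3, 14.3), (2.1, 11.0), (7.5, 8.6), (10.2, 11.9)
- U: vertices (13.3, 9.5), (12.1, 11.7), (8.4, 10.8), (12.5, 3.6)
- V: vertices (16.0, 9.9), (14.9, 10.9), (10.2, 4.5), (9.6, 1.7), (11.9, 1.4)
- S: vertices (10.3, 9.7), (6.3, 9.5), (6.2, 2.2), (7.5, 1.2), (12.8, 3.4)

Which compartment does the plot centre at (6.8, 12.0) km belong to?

E

Cast a ray rightward from (6.8, 12.0). For each polygon, the edges (by vertex number in listed order) whose endpoints lie on opposite sides of y = 12.0, where each meets that height, and whether that is right or left of the point:
G: 3–4 at x≈7.98 (right), 6–1 at x≈11.40 (right) → 2 crossings.
E: 3–4 at x≈1.86 (left), 6–1 at x≈10.15 (right) → 1 crossing.
U: no edge straddles that height → 0 crossings.
V: no edge straddles that height → 0 crossings.
S: no edge straddles that height → 0 crossings.
Only E has an odd count, so the point is inside E.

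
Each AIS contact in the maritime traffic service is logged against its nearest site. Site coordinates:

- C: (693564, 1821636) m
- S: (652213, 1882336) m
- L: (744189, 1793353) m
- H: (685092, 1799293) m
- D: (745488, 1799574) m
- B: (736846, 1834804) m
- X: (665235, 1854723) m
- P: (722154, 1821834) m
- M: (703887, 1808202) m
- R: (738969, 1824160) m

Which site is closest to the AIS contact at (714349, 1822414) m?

Squared distances to each site:
C: 432621509.000; S: 7451528580.000; L: 1734967321.000; H: 1390552690.000; D: 1491302921.000; B: 659627109.000; X: 3456056477.000; P: 61254425.000; M: 311434388.000; R: 609192916.000.
Minimum at P.

P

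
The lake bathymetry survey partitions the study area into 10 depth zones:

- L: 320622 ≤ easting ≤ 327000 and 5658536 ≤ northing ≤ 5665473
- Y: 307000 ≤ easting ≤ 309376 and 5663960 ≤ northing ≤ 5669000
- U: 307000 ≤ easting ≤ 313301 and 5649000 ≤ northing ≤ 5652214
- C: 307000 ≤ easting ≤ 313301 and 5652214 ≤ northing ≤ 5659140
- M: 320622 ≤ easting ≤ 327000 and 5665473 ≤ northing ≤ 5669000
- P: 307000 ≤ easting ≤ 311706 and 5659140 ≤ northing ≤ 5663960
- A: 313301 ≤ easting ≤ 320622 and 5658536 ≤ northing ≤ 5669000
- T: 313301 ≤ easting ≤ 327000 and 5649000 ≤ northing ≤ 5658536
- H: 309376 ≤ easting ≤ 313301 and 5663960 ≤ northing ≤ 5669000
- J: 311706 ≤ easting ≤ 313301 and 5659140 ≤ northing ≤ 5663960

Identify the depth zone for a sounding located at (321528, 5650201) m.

The point has easting = 321528 and northing = 5650201.
Only T satisfies 313301 ≤ easting ≤ 327000 and 5649000 ≤ northing ≤ 5658536.

T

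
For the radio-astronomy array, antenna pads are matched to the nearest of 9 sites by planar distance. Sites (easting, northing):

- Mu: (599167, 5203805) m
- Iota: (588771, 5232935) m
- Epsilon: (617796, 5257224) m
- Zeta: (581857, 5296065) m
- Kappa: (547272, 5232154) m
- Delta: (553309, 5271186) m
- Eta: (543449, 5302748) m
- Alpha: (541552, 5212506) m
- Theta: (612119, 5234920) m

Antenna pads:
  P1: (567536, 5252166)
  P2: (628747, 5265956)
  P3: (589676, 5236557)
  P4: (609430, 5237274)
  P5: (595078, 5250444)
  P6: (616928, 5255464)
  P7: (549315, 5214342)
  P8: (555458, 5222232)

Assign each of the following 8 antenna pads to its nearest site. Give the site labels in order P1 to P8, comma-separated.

Delta, Epsilon, Iota, Theta, Iota, Epsilon, Alpha, Kappa

P1 → Delta (d²=564167929.00)
P2 → Epsilon (d²=196172225.00)
P3 → Iota (d²=13937909.00)
P4 → Theta (d²=12772037.00)
P5 → Iota (d²=346343330.00)
P6 → Epsilon (d²=3851024.00)
P7 → Alpha (d²=63635065.00)
P8 → Kappa (d²=165456680.00)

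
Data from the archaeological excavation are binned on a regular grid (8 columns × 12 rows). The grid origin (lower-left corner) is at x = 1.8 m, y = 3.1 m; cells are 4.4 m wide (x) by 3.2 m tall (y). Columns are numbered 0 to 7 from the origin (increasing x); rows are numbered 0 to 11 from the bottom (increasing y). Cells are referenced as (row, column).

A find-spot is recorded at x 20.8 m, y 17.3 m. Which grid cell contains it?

(4, 4)

Column index: ⌊(20.8 − 1.8) / 4.4⌋ = ⌊4.318⌋ = 4
Row offset from origin: ⌊(17.3 − 3.1) / 3.2⌋ = ⌊4.438⌋ = 4 → row 4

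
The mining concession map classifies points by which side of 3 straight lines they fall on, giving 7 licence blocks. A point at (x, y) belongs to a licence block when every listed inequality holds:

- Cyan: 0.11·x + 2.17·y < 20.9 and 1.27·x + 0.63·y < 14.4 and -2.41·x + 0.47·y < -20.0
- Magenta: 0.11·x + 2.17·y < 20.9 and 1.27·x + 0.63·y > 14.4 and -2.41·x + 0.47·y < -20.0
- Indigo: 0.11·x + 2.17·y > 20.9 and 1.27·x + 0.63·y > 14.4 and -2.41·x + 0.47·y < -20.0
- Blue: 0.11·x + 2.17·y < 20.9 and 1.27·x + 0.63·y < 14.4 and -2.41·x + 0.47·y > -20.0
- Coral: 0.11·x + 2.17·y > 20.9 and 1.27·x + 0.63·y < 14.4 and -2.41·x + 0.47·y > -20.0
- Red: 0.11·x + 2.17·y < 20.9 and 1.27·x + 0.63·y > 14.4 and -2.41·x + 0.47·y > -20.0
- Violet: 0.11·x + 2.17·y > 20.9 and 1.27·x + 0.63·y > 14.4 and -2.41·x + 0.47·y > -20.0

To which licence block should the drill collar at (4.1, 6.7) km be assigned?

0.11·4.1 + 2.17·6.7 = 14.990, which is < 20.9
1.27·4.1 + 0.63·6.7 = 9.428, which is < 14.4
-2.41·4.1 + 0.47·6.7 = -6.732, which is > -20.0
This sign pattern matches Blue.

Blue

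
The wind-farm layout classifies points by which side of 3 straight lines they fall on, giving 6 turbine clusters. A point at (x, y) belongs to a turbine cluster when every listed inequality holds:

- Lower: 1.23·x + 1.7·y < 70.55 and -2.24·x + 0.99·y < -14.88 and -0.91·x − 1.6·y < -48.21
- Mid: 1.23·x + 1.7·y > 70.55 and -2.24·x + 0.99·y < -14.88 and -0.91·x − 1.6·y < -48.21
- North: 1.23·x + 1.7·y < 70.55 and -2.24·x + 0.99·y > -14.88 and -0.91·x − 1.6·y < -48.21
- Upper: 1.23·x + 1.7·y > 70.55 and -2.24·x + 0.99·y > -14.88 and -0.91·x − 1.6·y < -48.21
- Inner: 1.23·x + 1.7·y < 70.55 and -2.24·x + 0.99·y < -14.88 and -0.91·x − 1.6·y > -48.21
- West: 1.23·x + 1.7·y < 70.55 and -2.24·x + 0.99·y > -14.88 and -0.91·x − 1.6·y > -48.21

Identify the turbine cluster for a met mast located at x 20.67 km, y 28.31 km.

Mid

1.23·20.67 + 1.7·28.31 = 73.551, which is > 70.55
-2.24·20.67 + 0.99·28.31 = -18.274, which is < -14.88
-0.91·20.67 − 1.6·28.31 = -64.106, which is < -48.21
This sign pattern matches Mid.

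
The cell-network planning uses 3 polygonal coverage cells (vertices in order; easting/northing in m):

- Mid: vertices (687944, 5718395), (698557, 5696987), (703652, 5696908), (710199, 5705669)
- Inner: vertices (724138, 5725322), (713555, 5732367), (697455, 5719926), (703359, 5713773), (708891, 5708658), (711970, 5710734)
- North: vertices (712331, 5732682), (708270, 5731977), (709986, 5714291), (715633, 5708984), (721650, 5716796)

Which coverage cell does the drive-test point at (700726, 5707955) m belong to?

Mid

Cast a ray rightward from (700726, 5707955). For each polygon, the edges (by vertex number in listed order) whose endpoints lie on opposite sides of northing = 5707955, where each meets that height, and whether that is right or left of the point:
Mid: 1–2 at easting≈693119.6 (left), 4–1 at easting≈706201.3 (right) → 1 crossing.
Inner: no edge straddles that height → 0 crossings.
North: no edge straddles that height → 0 crossings.
Only Mid has an odd count, so the point is inside Mid.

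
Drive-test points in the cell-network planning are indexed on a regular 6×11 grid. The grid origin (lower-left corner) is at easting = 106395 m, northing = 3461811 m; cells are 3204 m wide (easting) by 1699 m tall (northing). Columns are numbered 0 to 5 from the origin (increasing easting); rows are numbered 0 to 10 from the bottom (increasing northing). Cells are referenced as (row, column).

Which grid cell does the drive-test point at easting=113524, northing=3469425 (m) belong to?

Column index: ⌊(113524 − 106395) / 3204⌋ = ⌊2.225⌋ = 2
Row offset from origin: ⌊(3469425 − 3461811) / 1699⌋ = ⌊4.481⌋ = 4 → row 4

(4, 2)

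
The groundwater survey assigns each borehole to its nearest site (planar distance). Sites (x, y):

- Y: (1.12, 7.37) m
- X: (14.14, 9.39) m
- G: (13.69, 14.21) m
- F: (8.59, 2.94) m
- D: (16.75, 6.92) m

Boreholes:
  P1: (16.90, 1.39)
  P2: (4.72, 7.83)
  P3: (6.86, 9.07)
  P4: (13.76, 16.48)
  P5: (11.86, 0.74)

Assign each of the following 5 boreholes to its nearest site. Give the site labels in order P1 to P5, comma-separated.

D, Y, Y, G, F

P1 → D (d²=30.60)
P2 → Y (d²=13.17)
P3 → Y (d²=35.84)
P4 → G (d²=5.16)
P5 → F (d²=15.53)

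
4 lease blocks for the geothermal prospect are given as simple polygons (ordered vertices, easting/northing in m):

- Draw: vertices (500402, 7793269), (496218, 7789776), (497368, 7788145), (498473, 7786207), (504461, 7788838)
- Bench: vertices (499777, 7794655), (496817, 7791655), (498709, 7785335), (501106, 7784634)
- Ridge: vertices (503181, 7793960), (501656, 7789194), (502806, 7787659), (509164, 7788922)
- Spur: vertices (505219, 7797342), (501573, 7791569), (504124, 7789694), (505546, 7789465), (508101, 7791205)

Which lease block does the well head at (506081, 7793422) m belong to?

Cast a ray rightward from (506081, 7793422). For each polygon, the edges (by vertex number in listed order) whose endpoints lie on opposite sides of northing = 7793422, where each meets that height, and whether that is right or left of the point:
Draw: no edge straddles that height → 0 crossings.
Bench: 1–2 at easting≈498560.4 (left), 4–1 at easting≈499940.5 (left) → 0 crossings.
Ridge: 1–2 at easting≈503008.9 (left), 4–1 at easting≈503819.9 (left) → 0 crossings.
Spur: 1–2 at easting≈502743.3 (left), 5–1 at easting≈507059.9 (right) → 1 crossing.
Only Spur has an odd count, so the point is inside Spur.

Spur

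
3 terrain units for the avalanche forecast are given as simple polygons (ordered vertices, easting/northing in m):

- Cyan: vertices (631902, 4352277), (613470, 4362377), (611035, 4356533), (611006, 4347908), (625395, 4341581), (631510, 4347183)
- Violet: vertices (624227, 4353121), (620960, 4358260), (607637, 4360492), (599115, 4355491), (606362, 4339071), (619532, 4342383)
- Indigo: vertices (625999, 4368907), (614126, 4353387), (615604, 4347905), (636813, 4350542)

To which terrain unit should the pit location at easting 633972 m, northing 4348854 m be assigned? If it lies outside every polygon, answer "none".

Cast a ray rightward from (633972, 4348854). For each polygon, the edges (by vertex number in listed order) whose endpoints lie on opposite sides of northing = 4348854, where each meets that height, and whether that is right or left of the point:
Cyan: 3–4 at easting≈611009.2 (left), 6–1 at easting≈631638.6 (left) → 0 crossings.
Violet: 4–5 at easting≈602044.3 (left), 6–1 at easting≈622361.3 (left) → 0 crossings.
Indigo: 2–3 at easting≈615348.1 (left), 3–4 at easting≈623236.7 (left) → 0 crossings.
All counts are even, so the point lies outside every listed polygon.

none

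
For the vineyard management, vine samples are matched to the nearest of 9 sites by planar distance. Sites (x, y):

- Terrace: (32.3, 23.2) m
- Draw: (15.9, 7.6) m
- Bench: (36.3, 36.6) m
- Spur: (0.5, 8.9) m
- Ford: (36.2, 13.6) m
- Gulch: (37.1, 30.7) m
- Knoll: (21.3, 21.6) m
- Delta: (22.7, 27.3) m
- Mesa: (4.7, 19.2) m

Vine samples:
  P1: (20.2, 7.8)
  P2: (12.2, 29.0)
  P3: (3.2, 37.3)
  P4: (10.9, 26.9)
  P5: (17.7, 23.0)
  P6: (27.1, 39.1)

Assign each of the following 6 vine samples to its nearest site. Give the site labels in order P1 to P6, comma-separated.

P1 → Draw (d²=18.53)
P2 → Delta (d²=113.14)
P3 → Mesa (d²=329.86)
P4 → Mesa (d²=97.73)
P5 → Knoll (d²=14.92)
P6 → Bench (d²=90.89)

Draw, Delta, Mesa, Mesa, Knoll, Bench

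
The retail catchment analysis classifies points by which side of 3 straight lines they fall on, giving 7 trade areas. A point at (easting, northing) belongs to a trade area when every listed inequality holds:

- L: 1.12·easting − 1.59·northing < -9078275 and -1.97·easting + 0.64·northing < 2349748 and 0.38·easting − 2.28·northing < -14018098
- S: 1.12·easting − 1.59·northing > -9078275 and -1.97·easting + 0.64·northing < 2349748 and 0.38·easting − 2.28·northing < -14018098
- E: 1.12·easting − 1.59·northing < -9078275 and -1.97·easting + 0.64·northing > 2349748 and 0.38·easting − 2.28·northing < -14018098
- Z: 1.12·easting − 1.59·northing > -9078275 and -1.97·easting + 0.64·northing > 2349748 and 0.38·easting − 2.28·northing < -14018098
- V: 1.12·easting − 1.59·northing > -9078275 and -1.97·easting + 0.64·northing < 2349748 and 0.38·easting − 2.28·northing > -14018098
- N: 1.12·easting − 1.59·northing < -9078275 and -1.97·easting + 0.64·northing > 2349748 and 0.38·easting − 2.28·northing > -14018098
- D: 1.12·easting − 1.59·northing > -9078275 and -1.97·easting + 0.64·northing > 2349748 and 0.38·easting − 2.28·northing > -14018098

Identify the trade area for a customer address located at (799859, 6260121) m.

1.12·799859 − 1.59·6260121 = -9057750.310, which is > -9078275
-1.97·799859 + 0.64·6260121 = 2430755.210, which is > 2349748
0.38·799859 − 2.28·6260121 = -13969129.460, which is > -14018098
This sign pattern matches D.

D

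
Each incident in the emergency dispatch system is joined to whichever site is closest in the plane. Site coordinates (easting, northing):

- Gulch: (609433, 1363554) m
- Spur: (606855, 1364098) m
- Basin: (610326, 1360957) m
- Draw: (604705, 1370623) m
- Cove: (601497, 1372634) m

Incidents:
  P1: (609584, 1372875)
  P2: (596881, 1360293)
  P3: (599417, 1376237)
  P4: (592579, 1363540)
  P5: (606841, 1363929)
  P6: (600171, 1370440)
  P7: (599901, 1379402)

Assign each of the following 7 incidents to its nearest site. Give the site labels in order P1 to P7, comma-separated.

Draw, Spur, Cove, Cove, Spur, Cove, Cove

P1 → Draw (d²=28876145.00)
P2 → Spur (d²=113958701.00)
P3 → Cove (d²=17308009.00)
P4 → Cove (d²=162231560.00)
P5 → Spur (d²=28757.00)
P6 → Cove (d²=6571912.00)
P7 → Cove (d²=48353040.00)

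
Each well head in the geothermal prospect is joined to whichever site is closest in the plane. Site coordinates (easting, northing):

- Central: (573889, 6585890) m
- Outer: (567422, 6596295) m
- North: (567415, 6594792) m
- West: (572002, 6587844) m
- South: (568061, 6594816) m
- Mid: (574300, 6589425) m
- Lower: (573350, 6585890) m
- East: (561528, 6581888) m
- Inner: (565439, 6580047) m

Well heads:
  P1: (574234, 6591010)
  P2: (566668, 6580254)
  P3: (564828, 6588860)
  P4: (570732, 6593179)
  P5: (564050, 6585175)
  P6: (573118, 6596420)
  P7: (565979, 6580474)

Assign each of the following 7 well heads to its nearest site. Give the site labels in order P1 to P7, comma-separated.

Mid, Inner, North, South, East, South, Inner

P1 → Mid (d²=2516581.00)
P2 → Inner (d²=1553290.00)
P3 → North (d²=41881193.00)
P4 → South (d²=9814010.00)
P5 → East (d²=17164853.00)
P6 → South (d²=28146065.00)
P7 → Inner (d²=473929.00)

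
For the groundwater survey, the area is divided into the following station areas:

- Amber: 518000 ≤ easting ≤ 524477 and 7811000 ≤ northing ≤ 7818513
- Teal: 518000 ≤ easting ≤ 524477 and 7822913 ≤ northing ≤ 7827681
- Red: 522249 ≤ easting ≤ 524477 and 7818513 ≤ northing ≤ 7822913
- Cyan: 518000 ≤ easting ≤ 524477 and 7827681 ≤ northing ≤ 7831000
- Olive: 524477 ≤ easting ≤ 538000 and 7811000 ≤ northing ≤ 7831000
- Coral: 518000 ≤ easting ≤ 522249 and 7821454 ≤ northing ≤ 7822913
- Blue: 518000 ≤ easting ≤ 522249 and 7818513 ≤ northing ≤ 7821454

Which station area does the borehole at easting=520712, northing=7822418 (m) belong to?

Coral

The point has easting = 520712 and northing = 7822418.
Only Coral satisfies 518000 ≤ easting ≤ 522249 and 7821454 ≤ northing ≤ 7822913.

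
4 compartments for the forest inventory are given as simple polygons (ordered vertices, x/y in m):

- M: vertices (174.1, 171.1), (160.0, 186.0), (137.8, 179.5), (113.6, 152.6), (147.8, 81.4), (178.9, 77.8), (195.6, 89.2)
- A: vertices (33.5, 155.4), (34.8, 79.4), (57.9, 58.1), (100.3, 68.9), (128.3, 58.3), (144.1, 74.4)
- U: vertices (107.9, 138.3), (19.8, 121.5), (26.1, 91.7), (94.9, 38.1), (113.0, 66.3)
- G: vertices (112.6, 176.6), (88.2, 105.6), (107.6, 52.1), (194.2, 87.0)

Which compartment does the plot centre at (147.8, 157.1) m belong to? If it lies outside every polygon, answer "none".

Cast a ray rightward from (147.8, 157.1). For each polygon, the edges (by vertex number in listed order) whose endpoints lie on opposite sides of y = 157.1, where each meets that height, and whether that is right or left of the point:
M: 3–4 at x≈117.65 (left), 7–1 at x≈177.78 (right) → 1 crossing.
A: no edge straddles that height → 0 crossings.
U: no edge straddles that height → 0 crossings.
G: 1–2 at x≈105.90 (left), 4–1 at x≈130.36 (left) → 0 crossings.
Only M has an odd count, so the point is inside M.

M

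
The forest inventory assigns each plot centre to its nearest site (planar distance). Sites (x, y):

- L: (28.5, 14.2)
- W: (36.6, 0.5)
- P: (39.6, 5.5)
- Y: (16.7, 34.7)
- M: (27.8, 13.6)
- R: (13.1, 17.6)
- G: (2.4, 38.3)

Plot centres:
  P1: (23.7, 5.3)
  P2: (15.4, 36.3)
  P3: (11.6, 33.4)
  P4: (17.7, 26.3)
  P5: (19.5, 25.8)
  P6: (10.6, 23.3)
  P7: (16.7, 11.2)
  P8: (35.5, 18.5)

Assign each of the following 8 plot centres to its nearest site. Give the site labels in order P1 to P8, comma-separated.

P1 → M (d²=85.70)
P2 → Y (d²=4.25)
P3 → Y (d²=27.70)
P4 → Y (d²=71.56)
P5 → Y (d²=87.05)
P6 → R (d²=38.74)
P7 → R (d²=53.92)
P8 → L (d²=67.49)

M, Y, Y, Y, Y, R, R, L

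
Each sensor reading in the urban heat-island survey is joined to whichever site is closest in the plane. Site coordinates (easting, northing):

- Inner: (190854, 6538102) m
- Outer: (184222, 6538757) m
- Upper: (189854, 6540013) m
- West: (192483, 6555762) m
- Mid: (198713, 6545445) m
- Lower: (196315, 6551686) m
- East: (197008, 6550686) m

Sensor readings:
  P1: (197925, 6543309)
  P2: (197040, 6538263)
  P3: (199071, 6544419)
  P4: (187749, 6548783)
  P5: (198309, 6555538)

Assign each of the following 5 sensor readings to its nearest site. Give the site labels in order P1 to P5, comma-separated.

P1 → Mid (d²=5183440.00)
P2 → Inner (d²=38292517.00)
P3 → Mid (d²=1180840.00)
P4 → West (d²=71117197.00)
P5 → Lower (d²=18813940.00)

Mid, Inner, Mid, West, Lower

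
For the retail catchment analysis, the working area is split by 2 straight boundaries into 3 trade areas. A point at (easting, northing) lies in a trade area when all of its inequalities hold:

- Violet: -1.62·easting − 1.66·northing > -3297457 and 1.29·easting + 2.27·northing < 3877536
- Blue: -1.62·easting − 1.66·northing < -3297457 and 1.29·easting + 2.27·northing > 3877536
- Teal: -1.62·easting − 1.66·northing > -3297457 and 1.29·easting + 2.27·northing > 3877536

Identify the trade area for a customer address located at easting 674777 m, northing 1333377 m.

-1.62·674777 − 1.66·1333377 = -3306544.560, which is < -3297457
1.29·674777 + 2.27·1333377 = 3897228.120, which is > 3877536
This sign pattern matches Blue.

Blue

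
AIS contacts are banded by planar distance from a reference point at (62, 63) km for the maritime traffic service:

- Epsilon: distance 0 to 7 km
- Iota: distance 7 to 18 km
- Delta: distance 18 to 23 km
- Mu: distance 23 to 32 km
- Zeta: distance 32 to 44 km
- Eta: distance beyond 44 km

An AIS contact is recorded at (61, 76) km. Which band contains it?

Iota

Distance = √((61−62)² + (76−63)²) = √(1.000 + 169.000) = 13.038 km.
7 ≤ 13.038 < 18 → Iota.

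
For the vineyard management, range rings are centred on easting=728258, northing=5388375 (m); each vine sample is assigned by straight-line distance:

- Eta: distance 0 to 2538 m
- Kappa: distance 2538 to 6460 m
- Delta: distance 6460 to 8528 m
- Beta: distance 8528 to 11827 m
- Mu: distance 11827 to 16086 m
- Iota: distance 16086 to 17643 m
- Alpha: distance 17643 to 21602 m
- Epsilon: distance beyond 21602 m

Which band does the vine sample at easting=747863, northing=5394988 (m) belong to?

Distance = √((747863−728258)² + (5394988−5388375)²) = √(384356025.000 + 43731769.000) = 20690.283 m.
17643 ≤ 20690.283 < 21602 → Alpha.

Alpha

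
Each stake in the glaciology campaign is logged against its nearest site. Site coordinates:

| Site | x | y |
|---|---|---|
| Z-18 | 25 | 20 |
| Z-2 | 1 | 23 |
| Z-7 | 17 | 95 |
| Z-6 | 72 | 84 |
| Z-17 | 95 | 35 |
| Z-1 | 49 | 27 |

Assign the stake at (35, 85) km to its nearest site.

Squared distances to each site:
Z-18: 4325.000; Z-2: 5000.000; Z-7: 424.000; Z-6: 1370.000; Z-17: 6100.000; Z-1: 3560.000.
Minimum at Z-7.

Z-7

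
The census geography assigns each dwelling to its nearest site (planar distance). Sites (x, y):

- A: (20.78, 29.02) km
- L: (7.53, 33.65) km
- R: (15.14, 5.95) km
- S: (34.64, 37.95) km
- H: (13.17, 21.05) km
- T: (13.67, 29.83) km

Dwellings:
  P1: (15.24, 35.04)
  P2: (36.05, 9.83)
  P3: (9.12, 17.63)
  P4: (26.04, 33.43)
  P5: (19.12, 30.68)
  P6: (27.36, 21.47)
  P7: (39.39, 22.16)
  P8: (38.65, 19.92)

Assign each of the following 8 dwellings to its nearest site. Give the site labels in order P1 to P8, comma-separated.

P1 → T (d²=29.61)
P2 → R (d²=452.28)
P3 → H (d²=28.10)
P4 → A (d²=47.12)
P5 → A (d²=5.51)
P6 → A (d²=100.30)
P7 → S (d²=271.89)
P8 → S (d²=341.16)

T, R, H, A, A, A, S, S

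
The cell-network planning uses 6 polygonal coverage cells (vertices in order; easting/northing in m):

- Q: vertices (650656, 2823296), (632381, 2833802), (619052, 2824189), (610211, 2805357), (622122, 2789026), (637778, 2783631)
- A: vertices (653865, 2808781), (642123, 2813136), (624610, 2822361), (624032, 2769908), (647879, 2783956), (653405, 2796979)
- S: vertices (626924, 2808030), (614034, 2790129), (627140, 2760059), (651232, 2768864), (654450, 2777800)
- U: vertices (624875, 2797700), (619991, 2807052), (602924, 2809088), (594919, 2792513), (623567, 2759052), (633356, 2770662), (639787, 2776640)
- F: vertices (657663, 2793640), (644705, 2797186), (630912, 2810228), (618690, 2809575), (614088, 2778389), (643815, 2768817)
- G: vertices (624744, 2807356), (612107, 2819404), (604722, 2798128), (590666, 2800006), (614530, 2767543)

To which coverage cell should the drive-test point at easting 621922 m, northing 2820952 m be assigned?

Q

Cast a ray rightward from (621922, 2820952). For each polygon, the edges (by vertex number in listed order) whose endpoints lie on opposite sides of northing = 2820952, where each meets that height, and whether that is right or left of the point:
Q: 3–4 at easting≈617532.3 (left), 6–1 at easting≈649895.0 (right) → 1 crossing.
A: 2–3 at easting≈627284.9 (right), 3–4 at easting≈624594.5 (right) → 2 crossings.
S: no edge straddles that height → 0 crossings.
U: no edge straddles that height → 0 crossings.
F: no edge straddles that height → 0 crossings.
G: no edge straddles that height → 0 crossings.
Only Q has an odd count, so the point is inside Q.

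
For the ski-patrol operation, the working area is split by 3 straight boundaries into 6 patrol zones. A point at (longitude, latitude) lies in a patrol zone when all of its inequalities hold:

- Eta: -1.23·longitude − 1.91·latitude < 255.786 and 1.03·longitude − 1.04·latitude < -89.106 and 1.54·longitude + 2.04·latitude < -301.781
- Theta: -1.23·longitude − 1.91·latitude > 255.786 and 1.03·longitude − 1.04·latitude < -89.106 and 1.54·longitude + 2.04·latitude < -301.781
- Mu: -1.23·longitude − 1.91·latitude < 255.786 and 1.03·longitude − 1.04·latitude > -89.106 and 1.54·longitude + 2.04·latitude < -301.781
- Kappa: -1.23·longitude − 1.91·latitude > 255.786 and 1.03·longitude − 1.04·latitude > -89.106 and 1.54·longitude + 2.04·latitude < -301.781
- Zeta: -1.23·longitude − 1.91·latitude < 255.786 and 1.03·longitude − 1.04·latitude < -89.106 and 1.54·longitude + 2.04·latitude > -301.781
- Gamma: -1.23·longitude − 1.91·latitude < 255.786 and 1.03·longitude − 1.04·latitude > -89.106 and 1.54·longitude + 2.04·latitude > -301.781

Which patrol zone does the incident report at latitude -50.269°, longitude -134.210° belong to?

-1.23·-134.210 − 1.91·-50.269 = 261.092, which is > 255.786
1.03·-134.210 − 1.04·-50.269 = -85.957, which is > -89.106
1.54·-134.210 + 2.04·-50.269 = -309.232, which is < -301.781
This sign pattern matches Kappa.

Kappa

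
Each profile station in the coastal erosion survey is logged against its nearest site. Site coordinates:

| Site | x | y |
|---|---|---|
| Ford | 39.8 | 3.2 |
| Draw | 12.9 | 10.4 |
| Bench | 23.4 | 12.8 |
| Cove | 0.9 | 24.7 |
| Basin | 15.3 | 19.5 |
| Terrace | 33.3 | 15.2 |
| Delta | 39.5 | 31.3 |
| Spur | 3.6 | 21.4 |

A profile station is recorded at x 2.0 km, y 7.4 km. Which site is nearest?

Squared distances to each site:
Ford: 1446.480; Draw: 127.810; Bench: 487.120; Cove: 300.500; Basin: 323.300; Terrace: 1040.530; Delta: 1977.460; Spur: 198.560.
Minimum at Draw.

Draw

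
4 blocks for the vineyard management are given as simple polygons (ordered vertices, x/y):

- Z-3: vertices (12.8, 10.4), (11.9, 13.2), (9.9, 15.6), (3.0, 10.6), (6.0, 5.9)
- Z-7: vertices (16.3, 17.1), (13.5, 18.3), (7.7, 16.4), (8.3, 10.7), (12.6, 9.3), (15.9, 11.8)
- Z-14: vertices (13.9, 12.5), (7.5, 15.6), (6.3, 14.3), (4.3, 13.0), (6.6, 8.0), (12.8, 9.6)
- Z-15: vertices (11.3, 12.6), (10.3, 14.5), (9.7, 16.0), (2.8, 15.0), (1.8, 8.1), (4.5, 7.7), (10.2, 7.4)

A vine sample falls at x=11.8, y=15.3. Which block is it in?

Z-7

Cast a ray rightward from (11.8, 15.3). For each polygon, the edges (by vertex number in listed order) whose endpoints lie on opposite sides of y = 15.3, where each meets that height, and whether that is right or left of the point:
Z-3: 2–3 at x≈10.15 (left), 3–4 at x≈9.49 (left) → 0 crossings.
Z-7: 3–4 at x≈7.82 (left), 6–1 at x≈16.16 (right) → 1 crossing.
Z-14: 1–2 at x≈8.12 (left), 2–3 at x≈7.22 (left) → 0 crossings.
Z-15: 2–3 at x≈9.98 (left), 3–4 at x≈4.87 (left) → 0 crossings.
Only Z-7 has an odd count, so the point is inside Z-7.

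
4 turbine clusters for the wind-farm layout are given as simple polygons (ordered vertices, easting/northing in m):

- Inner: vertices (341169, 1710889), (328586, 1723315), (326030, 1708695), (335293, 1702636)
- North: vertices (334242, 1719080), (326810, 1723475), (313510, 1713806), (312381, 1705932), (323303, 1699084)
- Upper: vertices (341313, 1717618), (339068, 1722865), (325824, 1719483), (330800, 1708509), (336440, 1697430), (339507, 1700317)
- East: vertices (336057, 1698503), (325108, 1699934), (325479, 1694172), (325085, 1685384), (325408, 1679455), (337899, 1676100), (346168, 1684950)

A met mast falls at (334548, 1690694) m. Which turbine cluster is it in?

East

Cast a ray rightward from (334548, 1690694). For each polygon, the edges (by vertex number in listed order) whose endpoints lie on opposite sides of northing = 1690694, where each meets that height, and whether that is right or left of the point:
Inner: no edge straddles that height → 0 crossings.
North: no edge straddles that height → 0 crossings.
Upper: no edge straddles that height → 0 crossings.
East: 3–4 at easting≈325323.1 (left), 7–1 at easting≈341882.8 (right) → 1 crossing.
Only East has an odd count, so the point is inside East.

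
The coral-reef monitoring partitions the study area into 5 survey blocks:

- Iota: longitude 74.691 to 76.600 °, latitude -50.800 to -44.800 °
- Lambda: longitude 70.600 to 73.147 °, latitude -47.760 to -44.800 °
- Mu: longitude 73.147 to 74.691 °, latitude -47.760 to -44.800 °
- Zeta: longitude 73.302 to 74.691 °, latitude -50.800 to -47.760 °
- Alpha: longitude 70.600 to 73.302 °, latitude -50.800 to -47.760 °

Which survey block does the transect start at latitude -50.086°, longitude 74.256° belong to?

The point has longitude = 74.256 and latitude = -50.086.
Only Zeta satisfies 73.302 ≤ longitude ≤ 74.691 and -50.800 ≤ latitude ≤ -47.760.

Zeta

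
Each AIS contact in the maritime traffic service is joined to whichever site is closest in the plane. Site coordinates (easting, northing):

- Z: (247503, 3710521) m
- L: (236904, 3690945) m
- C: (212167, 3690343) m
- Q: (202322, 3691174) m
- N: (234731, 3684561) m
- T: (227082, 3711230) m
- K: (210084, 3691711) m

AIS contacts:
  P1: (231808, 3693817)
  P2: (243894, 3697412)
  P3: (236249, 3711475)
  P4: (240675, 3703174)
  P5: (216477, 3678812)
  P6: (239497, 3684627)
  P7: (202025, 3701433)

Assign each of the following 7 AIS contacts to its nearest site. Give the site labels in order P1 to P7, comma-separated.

P1 → L (d²=34217600.00)
P2 → L (d²=90682189.00)
P3 → T (d²=84093914.00)
P4 → Z (d²=100599993.00)
P5 → C (d²=151540061.00)
P6 → N (d²=22719112.00)
P7 → Q (d²=105335290.00)

L, L, T, Z, C, N, Q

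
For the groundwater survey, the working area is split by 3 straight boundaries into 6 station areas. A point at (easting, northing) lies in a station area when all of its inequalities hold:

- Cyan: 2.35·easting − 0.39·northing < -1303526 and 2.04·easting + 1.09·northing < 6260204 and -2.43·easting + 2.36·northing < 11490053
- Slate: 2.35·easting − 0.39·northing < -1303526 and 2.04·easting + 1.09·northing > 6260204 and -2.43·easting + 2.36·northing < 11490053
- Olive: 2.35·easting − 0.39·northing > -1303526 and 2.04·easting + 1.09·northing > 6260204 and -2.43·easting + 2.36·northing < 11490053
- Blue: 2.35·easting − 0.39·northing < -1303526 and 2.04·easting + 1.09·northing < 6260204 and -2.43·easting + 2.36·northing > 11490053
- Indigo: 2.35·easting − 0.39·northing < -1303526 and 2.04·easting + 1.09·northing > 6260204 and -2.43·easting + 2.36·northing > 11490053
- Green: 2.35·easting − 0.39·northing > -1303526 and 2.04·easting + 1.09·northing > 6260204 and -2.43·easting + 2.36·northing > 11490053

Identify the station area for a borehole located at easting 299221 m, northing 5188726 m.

Indigo

2.35·299221 − 0.39·5188726 = -1320433.790, which is < -1303526
2.04·299221 + 1.09·5188726 = 6266122.180, which is > 6260204
-2.43·299221 + 2.36·5188726 = 11518286.330, which is > 11490053
This sign pattern matches Indigo.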